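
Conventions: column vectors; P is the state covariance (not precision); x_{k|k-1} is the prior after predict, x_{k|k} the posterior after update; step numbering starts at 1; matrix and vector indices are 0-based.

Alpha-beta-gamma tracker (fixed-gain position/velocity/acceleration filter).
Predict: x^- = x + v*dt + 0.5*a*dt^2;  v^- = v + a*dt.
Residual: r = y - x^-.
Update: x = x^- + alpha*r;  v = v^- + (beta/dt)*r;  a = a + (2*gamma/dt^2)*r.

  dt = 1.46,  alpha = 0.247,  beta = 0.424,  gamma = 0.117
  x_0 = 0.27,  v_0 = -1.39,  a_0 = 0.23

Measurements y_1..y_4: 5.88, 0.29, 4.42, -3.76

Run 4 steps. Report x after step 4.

x_post = 6.4088

step 1: x_pred=-1.5143  r=7.3943  x^+=0.3121  v^+=1.0932  a^+=1.0417
step 2: x_pred=3.0184  r=-2.7284  x^+=2.3445  v^+=1.8217  a^+=0.7422
step 3: x_pred=5.7953  r=-1.3753  x^+=5.4556  v^+=2.5059  a^+=0.5912
step 4: x_pred=9.7444  r=-13.5044  x^+=6.4088  v^+=-0.5527  a^+=-0.8912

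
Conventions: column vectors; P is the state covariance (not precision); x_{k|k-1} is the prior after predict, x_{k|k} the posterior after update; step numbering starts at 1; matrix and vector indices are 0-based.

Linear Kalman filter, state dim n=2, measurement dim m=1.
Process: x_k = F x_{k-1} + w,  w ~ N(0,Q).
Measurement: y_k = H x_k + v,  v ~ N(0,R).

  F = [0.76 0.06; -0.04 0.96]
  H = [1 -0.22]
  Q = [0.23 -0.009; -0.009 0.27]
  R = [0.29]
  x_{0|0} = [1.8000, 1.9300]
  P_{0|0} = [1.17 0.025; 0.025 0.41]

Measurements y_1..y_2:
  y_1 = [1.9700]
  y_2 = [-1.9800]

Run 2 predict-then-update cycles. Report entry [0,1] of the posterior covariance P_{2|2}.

step 1: x^-=[1.4838, 1.7808]  P^-=[0.9095 -0.0028; -0.0028 0.6478]  S=[1.2321]  K=[0.7387; -0.1179]  nu=[0.8780]  x^+=[2.1324, 1.6773]  P^+=[0.2372 0.1046; 0.1046 0.6307]
step 2: x^-=[1.7212, 1.5249]  P^-=[0.3788 0.0961; 0.0961 0.8436]  S=[0.6674]  K=[0.5360; -0.1340]  nu=[-3.3658]  x^+=[-0.0827, 1.9760]  P^+=[0.1871 0.1441; 0.1441 0.8316]

P_post[0,1] = 0.1441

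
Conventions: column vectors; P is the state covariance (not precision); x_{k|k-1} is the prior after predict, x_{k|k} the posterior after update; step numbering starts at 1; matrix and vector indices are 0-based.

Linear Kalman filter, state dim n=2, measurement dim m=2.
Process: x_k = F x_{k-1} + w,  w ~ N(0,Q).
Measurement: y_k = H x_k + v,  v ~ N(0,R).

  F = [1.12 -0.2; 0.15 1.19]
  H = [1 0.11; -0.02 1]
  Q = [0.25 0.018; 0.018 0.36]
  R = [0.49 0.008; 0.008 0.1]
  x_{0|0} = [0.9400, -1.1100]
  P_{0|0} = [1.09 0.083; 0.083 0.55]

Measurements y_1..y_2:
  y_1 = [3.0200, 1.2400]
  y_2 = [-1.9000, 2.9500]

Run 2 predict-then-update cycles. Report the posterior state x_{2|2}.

step 1: x^-=[1.2748, -1.1799]  P^-=[1.6021 0.1784; 0.1784 1.1930]  S=[2.1458 0.2851; 0.2851 1.2865]  K=[0.7631 -0.0554; 0.0221 0.9197]  nu=[1.8750, 2.4454]  x^+=[2.5702, 1.1104]  P^+=[0.3726 0.0080; 0.0080 0.0923]
step 2: x^-=[2.6565, 1.7069]  P^-=[0.7175 0.0691; 0.0691 0.5020]  S=[1.2288 0.1178; 0.1178 0.5995]  K=[0.5925 -0.0251; 0.0215 0.8308]  nu=[-4.7443, 1.2962]  x^+=[-0.1871, 2.6817]  P^+=[0.2892 0.0080; 0.0080 0.0834]

x_post = [-0.1871, 2.6817]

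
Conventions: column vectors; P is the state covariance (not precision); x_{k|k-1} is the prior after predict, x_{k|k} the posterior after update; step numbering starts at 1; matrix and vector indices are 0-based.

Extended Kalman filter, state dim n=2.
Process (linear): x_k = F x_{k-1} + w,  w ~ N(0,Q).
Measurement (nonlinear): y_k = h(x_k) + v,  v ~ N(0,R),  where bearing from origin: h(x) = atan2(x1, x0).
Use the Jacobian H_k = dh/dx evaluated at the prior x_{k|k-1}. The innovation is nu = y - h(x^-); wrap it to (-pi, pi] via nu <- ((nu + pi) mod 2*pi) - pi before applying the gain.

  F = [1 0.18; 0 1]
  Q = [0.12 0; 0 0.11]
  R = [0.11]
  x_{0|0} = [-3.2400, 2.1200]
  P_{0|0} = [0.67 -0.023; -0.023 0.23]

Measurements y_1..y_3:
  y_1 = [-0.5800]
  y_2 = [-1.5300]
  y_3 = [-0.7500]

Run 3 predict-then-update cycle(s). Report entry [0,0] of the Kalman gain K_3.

K[0,0] = -0.4205

step 1: x^-=[-2.8584, 2.1200]  P^-=[0.7892 0.0184; 0.0184 0.3400]  H_jac=[-0.1674 -0.2257]  S=[0.1508]  K=[-0.9034; -0.5292]  nu=[-3.0834]  x^+=[-0.0728, 3.7518]  P^+=[0.6661 -0.0537; -0.0537 0.2978]
step 2: x^-=[0.6025, 3.7518]  P^-=[0.7764 -0.0001; -0.0001 0.4078]  H_jac=[-0.2598 0.0417]  S=[0.1631]  K=[-1.2367; 0.1045]  nu=[-2.9416]  x^+=[4.2403, 3.4444]  P^+=[0.5269 0.0210; 0.0210 0.4060]
step 3: x^-=[4.8603, 3.4444]  P^-=[0.6676 0.0940; 0.0940 0.5160]  H_jac=[-0.0971 0.1370]  S=[0.1235]  K=[-0.4205; 0.4984]  nu=[-1.3665]  x^+=[5.4349, 2.7633]  P^+=[0.6458 0.1199; 0.1199 0.4853]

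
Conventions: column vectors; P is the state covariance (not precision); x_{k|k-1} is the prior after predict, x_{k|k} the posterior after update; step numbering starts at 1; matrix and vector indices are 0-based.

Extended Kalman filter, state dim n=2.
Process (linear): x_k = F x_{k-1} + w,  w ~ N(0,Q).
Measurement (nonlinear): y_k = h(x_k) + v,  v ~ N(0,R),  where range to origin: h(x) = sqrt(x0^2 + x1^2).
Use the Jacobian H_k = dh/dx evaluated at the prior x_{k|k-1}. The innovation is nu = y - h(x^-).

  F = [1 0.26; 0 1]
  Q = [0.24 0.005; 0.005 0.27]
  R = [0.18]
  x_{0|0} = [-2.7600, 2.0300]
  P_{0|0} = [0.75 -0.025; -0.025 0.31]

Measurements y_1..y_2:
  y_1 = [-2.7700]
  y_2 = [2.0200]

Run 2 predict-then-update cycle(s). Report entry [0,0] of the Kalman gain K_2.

step 1: x^-=[-2.2322, 2.0300]  P^-=[0.9980 0.0606; 0.0606 0.5800]  H_jac=[-0.7398 0.6728]  S=[0.9284]  K=[-0.7513; 0.3720]  nu=[-5.7872]  x^+=[2.1158, -0.1229]  P^+=[0.4739 0.3201; 0.3201 0.4515]
step 2: x^-=[2.0838, -0.1229]  P^-=[0.9109 0.4425; 0.4425 0.7215]  H_jac=[0.9983 -0.0589]  S=[1.0382]  K=[0.8507; 0.3845]  nu=[-0.0674]  x^+=[2.0264, -0.1489]  P^+=[0.1595 0.1029; 0.1029 0.5680]

K[0,0] = 0.8507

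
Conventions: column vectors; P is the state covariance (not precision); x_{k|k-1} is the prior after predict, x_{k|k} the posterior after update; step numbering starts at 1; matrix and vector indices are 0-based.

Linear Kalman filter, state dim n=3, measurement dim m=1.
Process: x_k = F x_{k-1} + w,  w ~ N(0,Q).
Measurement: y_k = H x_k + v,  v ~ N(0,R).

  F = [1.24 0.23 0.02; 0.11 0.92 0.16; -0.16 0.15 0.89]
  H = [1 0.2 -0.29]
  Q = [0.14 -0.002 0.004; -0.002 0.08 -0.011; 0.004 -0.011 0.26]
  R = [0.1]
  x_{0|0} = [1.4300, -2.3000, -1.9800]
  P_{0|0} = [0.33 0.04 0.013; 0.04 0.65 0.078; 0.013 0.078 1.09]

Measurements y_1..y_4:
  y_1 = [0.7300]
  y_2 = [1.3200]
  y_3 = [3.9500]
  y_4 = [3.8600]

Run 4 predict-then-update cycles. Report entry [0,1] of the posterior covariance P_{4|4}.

P_post[0,1] = 0.1000

step 1: x^-=[1.2046, -2.2755, -2.3360]  P^-=[0.7064 0.2376 0.0168; 0.2376 0.6936 0.2896; 0.0168 0.2896 1.1617]  S=[0.9835]  K=[0.7616; 0.2972; -0.2665]  nu=[-0.6969]  x^+=[0.6738, -2.4827, -2.1502]  P^+=[0.1359 0.0150 0.2165; 0.0150 0.6067 0.3675; 0.2165 0.3675 1.0918]
step 2: x^-=[0.2215, -2.5540, -2.3939]  P^-=[0.4042 0.2296 0.3342; 0.2296 0.7419 0.5492; 0.3342 0.5492 1.1777]  S=[0.4672]  K=[0.7560; 0.4680; 0.2193]  nu=[0.9150]  x^+=[0.9133, -2.1257, -2.1933]  P^+=[0.1372 0.0642 0.2567; 0.0642 0.6396 0.5012; 0.2567 0.5012 1.1552]
step 3: x^-=[0.5997, -2.2061, -2.4170]  P^-=[0.4392 0.3098 0.4156; 0.3098 0.8222 0.6720; 0.4156 0.6720 1.2506]  S=[0.4822]  K=[0.7894; 0.5794; 0.3884]  nu=[3.0906]  x^+=[3.0394, -0.4155, -1.2166]  P^+=[0.1387 0.0893 0.2677; 0.0893 0.6603 0.5635; 0.2677 0.5635 1.1779]
step 4: x^-=[3.6489, -0.2426, -1.6314]  P^-=[0.4581 0.3493 0.4452; 0.3493 0.8641 0.7280; 0.4452 0.7280 1.2813]  S=[0.4975]  K=[0.8017; 0.6252; 0.4406]  nu=[-0.2135]  x^+=[3.4777, -0.3761, -1.7255]  P^+=[0.1383 0.1000 0.2694; 0.1000 0.6696 0.5909; 0.2694 0.5909 1.1847]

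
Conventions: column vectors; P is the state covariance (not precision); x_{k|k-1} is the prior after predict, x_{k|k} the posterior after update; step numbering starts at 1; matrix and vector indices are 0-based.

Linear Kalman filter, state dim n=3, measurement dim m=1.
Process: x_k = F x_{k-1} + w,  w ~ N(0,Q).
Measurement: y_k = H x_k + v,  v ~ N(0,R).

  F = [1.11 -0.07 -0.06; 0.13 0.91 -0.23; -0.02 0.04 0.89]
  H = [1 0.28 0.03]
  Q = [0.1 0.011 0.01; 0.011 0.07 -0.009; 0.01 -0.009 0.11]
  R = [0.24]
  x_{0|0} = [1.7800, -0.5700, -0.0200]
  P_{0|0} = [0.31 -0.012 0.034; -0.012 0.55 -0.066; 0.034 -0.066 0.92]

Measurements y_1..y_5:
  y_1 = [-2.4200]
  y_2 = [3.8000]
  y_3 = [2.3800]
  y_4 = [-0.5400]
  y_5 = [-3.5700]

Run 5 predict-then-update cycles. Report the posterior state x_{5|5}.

x_post = [-1.4714, -0.1568, 0.1776]

step 1: x^-=[2.0169, -0.2827, -0.0762]  P^-=[0.4847 0.0150 -0.0102; 0.0150 0.6021 -0.2267; -0.0102 -0.2267 0.8338]  S=[0.7767]  K=[0.6291; 0.2276; -0.0627]  nu=[-4.3555]  x^+=[-0.7233, -1.2740, 0.1967]  P^+=[0.1773 -0.0962 0.0204; -0.0962 0.5619 -0.2156; 0.0204 -0.2156 0.8308]
step 2: x^-=[-0.7255, -1.2986, 0.1386]  P^-=[0.3347 -0.0811 -0.0101; -0.0811 0.6485 -0.3280; -0.0101 -0.3280 0.7531]  S=[0.5746]  K=[0.5423; 0.1577; -0.1382]  nu=[4.8849]  x^+=[1.9237, -0.5284, -0.5363]  P^+=[0.1656 -0.1303 0.0329; -0.1303 0.6342 -0.3155; 0.0329 -0.3155 0.7421]
step 3: x^-=[2.2045, -0.1074, -0.5370]  P^-=[0.3231 -0.1222 0.0119; -0.1222 0.7365 -0.3852; 0.0119 -0.3852 0.6755]  S=[0.5473]  K=[0.5285; 0.1325; -0.1383]  nu=[0.2216]  x^+=[2.3217, -0.0780, -0.5676]  P^+=[0.1702 -0.1605 0.0519; -0.1605 0.7269 -0.3752; 0.0519 -0.3752 0.6650]
step 4: x^-=[2.6166, 0.3614, -0.5547]  P^-=[0.3306 -0.1614 0.0370; -0.1614 0.8260 -0.4112; 0.0370 -0.4112 0.6097]  S=[0.5408]  K=[0.5297; 0.1064; -0.1108]  nu=[-3.2411]  x^+=[0.8996, 0.0167, -0.1957]  P^+=[0.1788 -0.1919 0.0687; -0.1919 0.8199 -0.4048; 0.0687 -0.4048 0.6031]
step 5: x^-=[1.0092, 0.1771, -0.1915]  P^-=[0.3438 -0.2017 0.0569; -0.2017 0.9038 -0.4165; 0.0569 -0.4165 0.5581]  S=[0.5386]  K=[0.5366; 0.0722; -0.0798]  nu=[-4.6230]  x^+=[-1.4714, -0.1568, 0.1776]  P^+=[0.1887 -0.2226 0.0799; -0.2226 0.9010 -0.4134; 0.0799 -0.4134 0.5547]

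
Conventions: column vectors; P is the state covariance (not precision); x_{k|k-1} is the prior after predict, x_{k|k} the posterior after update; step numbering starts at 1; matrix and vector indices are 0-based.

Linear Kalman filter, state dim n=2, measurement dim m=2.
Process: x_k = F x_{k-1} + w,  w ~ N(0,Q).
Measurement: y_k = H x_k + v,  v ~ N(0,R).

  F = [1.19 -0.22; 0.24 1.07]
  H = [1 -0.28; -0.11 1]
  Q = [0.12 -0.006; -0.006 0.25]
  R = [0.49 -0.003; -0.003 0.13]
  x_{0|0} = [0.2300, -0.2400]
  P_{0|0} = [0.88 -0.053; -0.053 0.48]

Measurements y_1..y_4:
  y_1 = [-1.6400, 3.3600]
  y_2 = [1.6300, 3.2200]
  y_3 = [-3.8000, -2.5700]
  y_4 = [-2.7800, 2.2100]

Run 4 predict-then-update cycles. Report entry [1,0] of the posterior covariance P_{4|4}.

step 1: x^-=[0.3265, -0.2016]  P^-=[1.4172 0.0676; 0.0676 0.8230]  S=[1.9338 -0.3196; -0.3196 0.9553]  K=[0.7492 0.1583; 0.0602 0.8739]  nu=[-2.0229, 3.5975]  x^+=[-0.6197, 2.8204]  P^+=[0.3836 0.0605; 0.0605 0.1201]
step 2: x^-=[-1.3579, 2.8691]  P^-=[0.6373 0.1492; 0.1492 0.4407]  S=[1.0783 -0.0427; -0.0427 0.5456]  K=[0.5598 0.1887; 0.0549 0.7820]  nu=[3.7913, 0.2015]  x^+=[0.8024, 3.2348]  P^+=[0.2890 0.0547; 0.0547 0.1075]
step 3: x^-=[0.2431, 3.6538]  P^-=[0.5059 0.1179; 0.1179 0.4178]  S=[0.9626 -0.0541; -0.0541 0.5280]  K=[0.5007 0.1693; 0.0443 0.7713]  nu=[-3.0201, -6.1971]  x^+=[-2.3180, -1.2597]  P^+=[0.2586 0.0489; 0.0489 0.1055]
step 4: x^-=[-2.4813, -1.9042]  P^-=[0.4656 0.1027; 0.1027 0.4108]  S=[0.9303 -0.0633; -0.0633 0.5239]  K=[0.4802 0.1564; 0.0390 0.7674]  nu=[-0.8319, 3.8413]  x^+=[-2.2799, 1.0110]  P^+=[0.2478 0.0461; 0.0461 0.1047]

P_post[1,0] = 0.0461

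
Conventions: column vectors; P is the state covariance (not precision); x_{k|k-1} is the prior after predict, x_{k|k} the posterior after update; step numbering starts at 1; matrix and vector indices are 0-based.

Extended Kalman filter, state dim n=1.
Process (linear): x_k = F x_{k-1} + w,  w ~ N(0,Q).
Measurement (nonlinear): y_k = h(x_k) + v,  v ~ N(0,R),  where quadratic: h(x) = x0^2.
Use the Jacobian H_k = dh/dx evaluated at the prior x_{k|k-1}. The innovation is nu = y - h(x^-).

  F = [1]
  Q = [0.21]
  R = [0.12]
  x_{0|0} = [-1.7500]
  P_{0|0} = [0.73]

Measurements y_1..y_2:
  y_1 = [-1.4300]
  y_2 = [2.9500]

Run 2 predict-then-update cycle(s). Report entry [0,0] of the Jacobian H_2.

H_jac[0,0] = -0.9593

step 1: x^-=[-1.7500]  P^-=[0.9400]  H_jac=[-3.5000]  S=[11.6350]  K=[-0.2828]  nu=[-4.4925]  x^+=[-0.4797]  P^+=[0.0097]
step 2: x^-=[-0.4797]  P^-=[0.2197]  H_jac=[-0.9593]  S=[0.3222]  K=[-0.6542]  nu=[2.7199]  x^+=[-2.2589]  P^+=[0.0818]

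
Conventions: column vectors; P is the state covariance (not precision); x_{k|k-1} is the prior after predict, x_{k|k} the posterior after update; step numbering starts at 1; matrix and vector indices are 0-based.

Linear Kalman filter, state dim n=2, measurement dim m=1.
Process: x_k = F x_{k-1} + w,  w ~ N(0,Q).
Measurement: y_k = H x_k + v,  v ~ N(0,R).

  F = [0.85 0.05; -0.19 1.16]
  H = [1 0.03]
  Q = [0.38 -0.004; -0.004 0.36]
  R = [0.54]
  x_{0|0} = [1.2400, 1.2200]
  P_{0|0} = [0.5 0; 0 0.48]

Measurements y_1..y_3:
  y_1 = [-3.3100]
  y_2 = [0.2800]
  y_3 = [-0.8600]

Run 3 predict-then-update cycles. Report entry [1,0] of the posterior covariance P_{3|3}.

step 1: x^-=[1.1150, 1.1796]  P^-=[0.7424 -0.0569; -0.0569 1.0239]  S=[1.2800]  K=[0.5787; -0.0205]  nu=[-4.4604]  x^+=[-1.4663, 1.2709]  P^+=[0.3138 -0.0418; -0.0418 1.0234]
step 2: x^-=[-1.1828, 1.7528]  P^-=[0.6057 -0.0361; -0.0361 1.7668]  S=[1.1451]  K=[0.5280; 0.0148]  nu=[1.4103]  x^+=[-0.4382, 1.7737]  P^+=[0.2865 -0.0450; -0.0450 1.7666]
step 3: x^-=[-0.2838, 2.1407]  P^-=[0.5876 0.0082; 0.0082 2.7673]  S=[1.1305]  K=[0.5199; 0.0807]  nu=[-0.6404]  x^+=[-0.6168, 2.0890]  P^+=[0.2819 -0.0392; -0.0392 2.7599]

P_post[1,0] = -0.0392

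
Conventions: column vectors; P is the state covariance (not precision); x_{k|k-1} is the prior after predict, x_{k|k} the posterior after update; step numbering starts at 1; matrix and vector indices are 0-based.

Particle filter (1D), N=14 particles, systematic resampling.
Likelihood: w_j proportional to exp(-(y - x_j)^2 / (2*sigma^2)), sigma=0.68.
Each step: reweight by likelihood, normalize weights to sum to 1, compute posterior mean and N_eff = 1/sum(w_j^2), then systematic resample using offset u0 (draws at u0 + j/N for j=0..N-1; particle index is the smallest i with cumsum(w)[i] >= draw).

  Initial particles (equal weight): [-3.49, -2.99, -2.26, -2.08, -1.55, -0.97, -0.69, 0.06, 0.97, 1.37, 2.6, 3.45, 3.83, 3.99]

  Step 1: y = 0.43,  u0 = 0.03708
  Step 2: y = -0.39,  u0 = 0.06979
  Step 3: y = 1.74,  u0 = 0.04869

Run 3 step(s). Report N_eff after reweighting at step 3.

N_eff = 3.1750

step 1: w=[0.0000, 0.0000, 0.0002, 0.0005, 0.0061, 0.0505, 0.1084, 0.3629, 0.3070, 0.1619, 0.0026, 0.0000, 0.0000, 0.0000]  mean=0.4135  Neff=3.7525  idx=[5, 6, 7, 7, 7, 7, 7, 8, 8, 8, 8, 8, 9, 9]
step 2: w=[0.1092, 0.1425, 0.1262, 0.1262, 0.1262, 0.1262, 0.1262, 0.0213, 0.0213, 0.0213, 0.0213, 0.0213, 0.0055, 0.0055]  mean=-0.0482  Neff=8.7582  idx=[0, 1, 1, 2, 2, 3, 3, 4, 5, 5, 6, 6, 9, 13]
step 3: w=[0.0002, 0.0009, 0.0009, 0.0260, 0.0260, 0.0260, 0.0260, 0.0260, 0.0260, 0.0260, 0.0260, 0.0260, 0.2897, 0.4743]  mean=0.9433  Neff=3.1750  idx=[4, 7, 10, 12, 12, 12, 12, 13, 13, 13, 13, 13, 13, 13]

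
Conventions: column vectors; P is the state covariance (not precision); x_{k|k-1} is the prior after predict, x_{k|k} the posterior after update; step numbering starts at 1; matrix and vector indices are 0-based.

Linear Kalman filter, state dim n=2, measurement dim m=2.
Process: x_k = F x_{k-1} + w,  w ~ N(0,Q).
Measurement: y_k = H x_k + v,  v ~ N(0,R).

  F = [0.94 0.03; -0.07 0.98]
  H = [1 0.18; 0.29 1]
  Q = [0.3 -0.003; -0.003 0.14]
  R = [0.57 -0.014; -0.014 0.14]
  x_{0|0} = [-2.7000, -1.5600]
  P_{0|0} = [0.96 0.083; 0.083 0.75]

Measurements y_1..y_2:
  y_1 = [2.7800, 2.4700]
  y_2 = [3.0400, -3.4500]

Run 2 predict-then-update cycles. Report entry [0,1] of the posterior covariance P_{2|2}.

P_post[0,1] = -0.0964

step 1: x^-=[-2.5848, -1.3398]  P^-=[1.1536 0.0322; 0.0322 0.8536]  S=[1.7628 0.5080; 0.5080 1.1093]  K=[0.6479 0.0338; -0.1368 0.8406]  nu=[5.6060, 4.5594]  x^+=[1.2018, 1.7257]  P^+=[0.3900 -0.1174; -0.1174 0.1537]
step 2: x^-=[1.1814, 1.6070]  P^-=[0.6381 -0.1321; -0.1321 0.3056]  S=[1.1705 0.0871; 0.0871 0.4227]  K=[0.5236 0.0175; -0.1147 0.6560]  nu=[1.5693, -5.3996]  x^+=[1.9088, -2.1153]  P^+=[0.3155 -0.0964; -0.0964 0.1214]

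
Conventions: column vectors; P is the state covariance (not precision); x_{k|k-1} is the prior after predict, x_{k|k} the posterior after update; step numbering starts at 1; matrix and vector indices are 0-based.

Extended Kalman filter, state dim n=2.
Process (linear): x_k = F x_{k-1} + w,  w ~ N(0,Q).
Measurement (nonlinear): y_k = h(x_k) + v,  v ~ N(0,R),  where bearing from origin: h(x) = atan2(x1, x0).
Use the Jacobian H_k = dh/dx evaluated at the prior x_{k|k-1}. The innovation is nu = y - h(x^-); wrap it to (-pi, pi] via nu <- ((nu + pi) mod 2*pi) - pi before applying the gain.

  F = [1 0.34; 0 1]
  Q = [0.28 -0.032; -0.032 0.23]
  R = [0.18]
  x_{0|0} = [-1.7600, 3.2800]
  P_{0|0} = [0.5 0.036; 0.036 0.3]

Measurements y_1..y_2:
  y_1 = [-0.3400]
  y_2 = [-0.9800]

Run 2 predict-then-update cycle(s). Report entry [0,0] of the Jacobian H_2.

step 1: x^-=[-0.6448, 3.2800]  P^-=[0.8392 0.1060; 0.1060 0.5300]  H_jac=[-0.2935 -0.0577]  S=[0.2577]  K=[-0.9797; -0.2395]  nu=[-2.1049]  x^+=[1.4175, 3.7840]  P^+=[0.5918 0.0456; 0.0456 0.5152]
step 2: x^-=[2.7040, 3.7840]  P^-=[0.9624 0.1887; 0.1887 0.7452]  H_jac=[-0.1749 0.1250]  S=[0.2128]  K=[-0.6801; 0.2826]  nu=[-1.9303]  x^+=[4.0169, 3.2386]  P^+=[0.8639 0.2296; 0.2296 0.7282]

H_jac[0,0] = -0.1749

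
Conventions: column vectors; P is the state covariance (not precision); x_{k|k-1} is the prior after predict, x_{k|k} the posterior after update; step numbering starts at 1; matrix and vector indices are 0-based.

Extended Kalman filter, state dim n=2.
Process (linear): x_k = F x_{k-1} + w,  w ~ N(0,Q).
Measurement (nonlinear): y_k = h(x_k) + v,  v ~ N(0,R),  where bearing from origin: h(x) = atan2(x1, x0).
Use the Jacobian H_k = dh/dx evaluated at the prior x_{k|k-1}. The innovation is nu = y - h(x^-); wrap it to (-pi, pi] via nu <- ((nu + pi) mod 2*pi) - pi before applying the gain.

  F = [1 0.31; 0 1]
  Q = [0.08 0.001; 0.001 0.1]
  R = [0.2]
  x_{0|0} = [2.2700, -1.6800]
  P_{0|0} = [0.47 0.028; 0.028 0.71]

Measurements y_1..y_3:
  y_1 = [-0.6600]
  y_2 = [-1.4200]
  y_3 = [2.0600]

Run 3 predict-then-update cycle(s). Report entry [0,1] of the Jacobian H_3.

step 1: x^-=[1.7492, -1.6800]  P^-=[0.6356 0.2491; 0.2491 0.8100]  H_jac=[0.2856 0.2974]  S=[0.3658]  K=[0.6988; 0.8530]  nu=[0.1052]  x^+=[1.8227, -1.5902]  P^+=[0.4570 0.0311; 0.0311 0.5438]
step 2: x^-=[1.3298, -1.5902]  P^-=[0.6085 0.2007; 0.2007 0.6438]  H_jac=[0.3701 0.3095]  S=[0.3909]  K=[0.7348; 0.6996]  nu=[-0.5456]  x^+=[0.9288, -1.9720]  P^+=[0.3974 -0.0003; -0.0003 0.4525]
step 3: x^-=[0.3175, -1.9720]  P^-=[0.5207 0.1410; 0.1410 0.5525]  H_jac=[0.4943 0.0796]  S=[0.3418]  K=[0.7858; 0.3325]  nu=[-2.8120]  x^+=[-1.8922, -2.9069]  P^+=[0.3096 0.0517; 0.0517 0.5147]

H_jac[0,1] = 0.0796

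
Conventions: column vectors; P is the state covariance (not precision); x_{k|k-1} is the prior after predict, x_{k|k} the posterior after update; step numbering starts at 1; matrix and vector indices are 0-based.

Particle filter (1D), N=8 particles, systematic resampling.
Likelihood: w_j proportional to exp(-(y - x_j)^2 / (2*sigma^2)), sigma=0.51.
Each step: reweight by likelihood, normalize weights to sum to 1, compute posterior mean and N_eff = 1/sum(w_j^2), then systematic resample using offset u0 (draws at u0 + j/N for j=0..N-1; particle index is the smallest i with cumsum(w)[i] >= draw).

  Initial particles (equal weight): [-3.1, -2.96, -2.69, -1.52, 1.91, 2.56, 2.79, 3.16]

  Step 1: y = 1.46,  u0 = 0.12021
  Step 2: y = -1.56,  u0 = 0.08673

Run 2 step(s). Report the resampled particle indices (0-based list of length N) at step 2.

resampled_idx = [0, 1, 2, 2, 3, 4, 5, 5]

step 1: w=[0.0000, 0.0000, 0.0000, 0.0000, 0.8340, 0.1202, 0.0411, 0.0048]  mean=2.0302  Neff=1.4052  idx=[4, 4, 4, 4, 4, 4, 5, 6]
step 2: w=[0.1667, 0.1667, 0.1667, 0.1667, 0.1667, 0.1667, 0.0000, 0.0000]  mean=1.9100  Neff=6.0002  idx=[0, 1, 2, 2, 3, 4, 5, 5]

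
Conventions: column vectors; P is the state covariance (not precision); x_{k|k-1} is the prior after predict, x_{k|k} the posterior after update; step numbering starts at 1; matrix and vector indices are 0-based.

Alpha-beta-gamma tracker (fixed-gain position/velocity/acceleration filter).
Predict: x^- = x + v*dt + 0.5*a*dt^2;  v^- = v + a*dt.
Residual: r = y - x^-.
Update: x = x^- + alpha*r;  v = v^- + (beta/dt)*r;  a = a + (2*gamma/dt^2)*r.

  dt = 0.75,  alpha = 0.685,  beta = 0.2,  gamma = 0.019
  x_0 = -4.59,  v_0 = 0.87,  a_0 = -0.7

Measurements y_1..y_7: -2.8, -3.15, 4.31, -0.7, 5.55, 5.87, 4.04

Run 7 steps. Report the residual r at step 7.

step 1: x_pred=-4.1344  r=1.3344  x^+=-3.2203  v^+=0.7008  a^+=-0.6099
step 2: x_pred=-2.8662  r=-0.2838  x^+=-3.0606  v^+=0.1678  a^+=-0.6290
step 3: x_pred=-3.1117  r=7.4217  x^+=1.9722  v^+=1.6751  a^+=-0.1276
step 4: x_pred=3.1926  r=-3.8926  x^+=0.5262  v^+=0.5414  a^+=-0.3906
step 5: x_pred=0.8223  r=4.7277  x^+=4.0608  v^+=1.5091  a^+=-0.0712
step 6: x_pred=5.1726  r=0.6974  x^+=5.6503  v^+=1.6417  a^+=-0.0241
step 7: x_pred=6.8748  r=-2.8348  x^+=4.9330  v^+=0.8676  a^+=-0.2156

resid = -2.8348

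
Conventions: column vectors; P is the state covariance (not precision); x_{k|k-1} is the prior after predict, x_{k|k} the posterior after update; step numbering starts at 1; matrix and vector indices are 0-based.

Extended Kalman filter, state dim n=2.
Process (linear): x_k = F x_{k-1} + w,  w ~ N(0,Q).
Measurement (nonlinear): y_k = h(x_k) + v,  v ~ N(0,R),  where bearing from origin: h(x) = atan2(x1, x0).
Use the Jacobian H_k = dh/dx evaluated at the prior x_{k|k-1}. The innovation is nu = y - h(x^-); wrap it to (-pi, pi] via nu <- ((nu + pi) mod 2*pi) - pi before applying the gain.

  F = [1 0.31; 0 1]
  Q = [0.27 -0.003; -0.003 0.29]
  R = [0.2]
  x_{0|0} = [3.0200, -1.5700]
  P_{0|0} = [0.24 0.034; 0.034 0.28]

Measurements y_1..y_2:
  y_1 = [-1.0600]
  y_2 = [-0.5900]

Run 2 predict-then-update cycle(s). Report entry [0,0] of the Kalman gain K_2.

step 1: x^-=[2.5333, -1.5700]  P^-=[0.5580 0.1178; 0.1178 0.5700]  H_jac=[0.1768 0.2852]  S=[0.2757]  K=[0.4796; 0.6652]  nu=[-0.5052]  x^+=[2.2910, -1.9061]  P^+=[0.4946 0.0298; 0.0298 0.4480]
step 2: x^-=[1.7001, -1.9061]  P^-=[0.8261 0.1657; 0.1657 0.7380]  H_jac=[0.2922 0.2606]  S=[0.3459]  K=[0.8227; 0.6960]  nu=[0.2524]  x^+=[1.9078, -1.7304]  P^+=[0.5920 -0.0324; -0.0324 0.5704]

K[0,0] = 0.8227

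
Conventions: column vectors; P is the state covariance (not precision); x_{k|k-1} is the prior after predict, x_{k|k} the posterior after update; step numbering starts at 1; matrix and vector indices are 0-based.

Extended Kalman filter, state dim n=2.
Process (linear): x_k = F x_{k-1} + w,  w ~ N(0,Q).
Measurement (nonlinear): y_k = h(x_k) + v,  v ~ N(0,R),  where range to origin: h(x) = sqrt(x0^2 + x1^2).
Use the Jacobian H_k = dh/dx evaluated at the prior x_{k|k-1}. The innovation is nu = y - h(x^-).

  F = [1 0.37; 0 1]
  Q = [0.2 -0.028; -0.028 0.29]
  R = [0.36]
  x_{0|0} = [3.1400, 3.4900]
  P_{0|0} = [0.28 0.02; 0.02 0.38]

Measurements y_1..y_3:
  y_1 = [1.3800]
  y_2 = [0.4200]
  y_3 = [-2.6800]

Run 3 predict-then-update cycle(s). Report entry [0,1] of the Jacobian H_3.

H_jac[0,1] = 0.2295

step 1: x^-=[4.4313, 3.4900]  P^-=[0.5468 0.1326; 0.1326 0.6700]  H_jac=[0.7856 0.6187]  S=[1.0829]  K=[0.4725; 0.4790]  nu=[-4.2606]  x^+=[2.4183, 1.4491]  P^+=[0.3051 -0.1125; -0.1125 0.4215]
step 2: x^-=[2.9545, 1.4491]  P^-=[0.4796 0.0155; 0.0155 0.7115]  H_jac=[0.8978 0.4404]  S=[0.8968]  K=[0.4877; 0.3649]  nu=[-2.8707]  x^+=[1.5544, 0.4016]  P^+=[0.2662 -0.1441; -0.1441 0.5921]
step 3: x^-=[1.7030, 0.4016]  P^-=[0.4407 0.0470; 0.0470 0.8821]  H_jac=[0.9733 0.2295]  S=[0.8449]  K=[0.5204; 0.2938]  nu=[-4.4297]  x^+=[-0.6022, -0.8996]  P^+=[0.2119 -0.0822; -0.0822 0.8092]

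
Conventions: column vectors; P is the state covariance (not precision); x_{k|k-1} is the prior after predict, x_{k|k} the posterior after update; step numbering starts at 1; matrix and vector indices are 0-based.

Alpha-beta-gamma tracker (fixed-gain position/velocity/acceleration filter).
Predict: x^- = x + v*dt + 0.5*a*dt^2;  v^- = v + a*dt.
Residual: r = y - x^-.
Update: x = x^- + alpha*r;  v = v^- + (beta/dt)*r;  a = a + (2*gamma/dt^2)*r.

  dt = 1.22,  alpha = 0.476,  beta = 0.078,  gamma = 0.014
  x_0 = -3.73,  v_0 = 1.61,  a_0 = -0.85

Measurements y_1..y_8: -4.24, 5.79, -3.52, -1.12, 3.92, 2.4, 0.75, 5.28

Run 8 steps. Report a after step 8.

step 1: x_pred=-2.3984  r=-1.8416  x^+=-3.2750  v^+=0.4553  a^+=-0.8846
step 2: x_pred=-3.3779  r=9.1679  x^+=0.9860  v^+=-0.0379  a^+=-0.7122
step 3: x_pred=0.4098  r=-3.9298  x^+=-1.4608  v^+=-1.1580  a^+=-0.7861
step 4: x_pred=-3.4585  r=2.3385  x^+=-2.3454  v^+=-1.9675  a^+=-0.7421
step 5: x_pred=-5.2980  r=9.2180  x^+=-0.9102  v^+=-2.2835  a^+=-0.5687
step 6: x_pred=-4.1194  r=6.5194  x^+=-1.0162  v^+=-2.5605  a^+=-0.4461
step 7: x_pred=-4.4720  r=5.2220  x^+=-1.9863  v^+=-2.7709  a^+=-0.3478
step 8: x_pred=-5.6256  r=10.9056  x^+=-0.4345  v^+=-2.4980  a^+=-0.1427

a_post = -0.1427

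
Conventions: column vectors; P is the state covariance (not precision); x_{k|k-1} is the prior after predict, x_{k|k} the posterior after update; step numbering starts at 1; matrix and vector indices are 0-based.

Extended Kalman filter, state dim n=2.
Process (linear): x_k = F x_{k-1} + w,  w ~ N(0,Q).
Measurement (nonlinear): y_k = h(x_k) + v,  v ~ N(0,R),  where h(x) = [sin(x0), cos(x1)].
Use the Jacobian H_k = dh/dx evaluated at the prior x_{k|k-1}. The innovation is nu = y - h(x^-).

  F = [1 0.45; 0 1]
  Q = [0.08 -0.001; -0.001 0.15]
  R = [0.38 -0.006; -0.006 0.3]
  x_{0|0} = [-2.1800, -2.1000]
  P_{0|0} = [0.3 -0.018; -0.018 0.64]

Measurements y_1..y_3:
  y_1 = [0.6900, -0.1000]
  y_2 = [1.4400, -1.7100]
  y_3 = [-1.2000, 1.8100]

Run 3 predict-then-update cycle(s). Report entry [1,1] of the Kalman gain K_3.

step 1: x^-=[-3.1250, -2.1000]  P^-=[0.4934 0.2690; 0.2690 0.7900]  H_jac=[-0.9999 0.0000; 0.0000 0.8632]  S=[0.8733 -0.2382; -0.2382 0.8887]  K=[-0.5326 0.1186; -0.1065 0.7388]  nu=[0.7066, 0.4048]  x^+=[-3.4533, -1.8761]  P^+=[0.2031 0.0449; 0.0449 0.2575]
step 2: x^-=[-4.2976, -1.8761]  P^-=[0.3757 0.1598; 0.1598 0.4075]  H_jac=[-0.4030 0.0000; 0.0000 0.9537]  S=[0.4410 -0.0674; -0.0674 0.6707]  K=[-0.3134 0.1957; -0.0583 0.5736]  nu=[0.5248, -1.4094]  x^+=[-4.7379, -2.7152]  P^+=[0.2984 0.0635; 0.0635 0.1808]
step 3: x^-=[-5.9598, -2.7152]  P^-=[0.4722 0.1439; 0.1439 0.3308]  H_jac=[0.9482 0.0000; 0.0000 0.4136]  S=[0.8045 0.0504; 0.0504 0.3566]  K=[0.5509 0.0890; 0.1468 0.3629]  nu=[-1.5178, 2.7205]  x^+=[-6.5539, -1.9508]  P^+=[0.2202 0.0566; 0.0566 0.2611]

K[1,1] = 0.3629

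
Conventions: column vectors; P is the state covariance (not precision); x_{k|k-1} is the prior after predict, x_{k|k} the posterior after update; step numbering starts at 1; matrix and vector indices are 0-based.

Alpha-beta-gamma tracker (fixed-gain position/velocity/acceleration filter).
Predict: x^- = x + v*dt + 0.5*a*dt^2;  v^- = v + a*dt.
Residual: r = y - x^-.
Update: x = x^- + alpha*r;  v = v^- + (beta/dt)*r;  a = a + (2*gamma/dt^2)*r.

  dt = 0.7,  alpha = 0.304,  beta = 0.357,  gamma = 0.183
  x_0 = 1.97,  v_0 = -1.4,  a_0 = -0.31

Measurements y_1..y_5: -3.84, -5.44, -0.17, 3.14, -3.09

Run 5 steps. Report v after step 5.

step 1: x_pred=0.9141  r=-4.7541  x^+=-0.5312  v^+=-4.0416  a^+=-3.8610
step 2: x_pred=-4.3062  r=-1.1338  x^+=-4.6509  v^+=-7.3225  a^+=-4.7078
step 3: x_pred=-10.9300  r=10.7600  x^+=-7.6590  v^+=-5.1304  a^+=3.3292
step 4: x_pred=-10.4346  r=13.5746  x^+=-6.3079  v^+=4.1232  a^+=13.4686
step 5: x_pred=-0.1219  r=-2.9681  x^+=-1.0242  v^+=12.0375  a^+=11.2516

v_post = 12.0375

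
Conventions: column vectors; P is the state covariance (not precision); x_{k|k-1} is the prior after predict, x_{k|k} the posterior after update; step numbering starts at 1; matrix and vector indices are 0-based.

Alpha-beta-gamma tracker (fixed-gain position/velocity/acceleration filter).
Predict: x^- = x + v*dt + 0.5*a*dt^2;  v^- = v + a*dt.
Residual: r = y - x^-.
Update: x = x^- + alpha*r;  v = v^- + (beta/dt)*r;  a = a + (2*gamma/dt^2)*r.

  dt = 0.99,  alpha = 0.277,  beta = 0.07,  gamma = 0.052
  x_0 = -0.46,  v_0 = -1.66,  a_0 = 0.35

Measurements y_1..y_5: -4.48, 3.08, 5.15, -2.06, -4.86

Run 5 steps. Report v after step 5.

step 1: x_pred=-1.9319  r=-2.5481  x^+=-2.6377  v^+=-1.4937  a^+=0.0796
step 2: x_pred=-4.0774  r=7.1574  x^+=-2.0948  v^+=-0.9088  a^+=0.8391
step 3: x_pred=-2.5833  r=7.7333  x^+=-0.4412  v^+=0.4687  a^+=1.6597
step 4: x_pred=0.8362  r=-2.8962  x^+=0.0340  v^+=1.9071  a^+=1.3524
step 5: x_pred=2.5847  r=-7.4447  x^+=0.5225  v^+=2.7195  a^+=0.5624

v_post = 2.7195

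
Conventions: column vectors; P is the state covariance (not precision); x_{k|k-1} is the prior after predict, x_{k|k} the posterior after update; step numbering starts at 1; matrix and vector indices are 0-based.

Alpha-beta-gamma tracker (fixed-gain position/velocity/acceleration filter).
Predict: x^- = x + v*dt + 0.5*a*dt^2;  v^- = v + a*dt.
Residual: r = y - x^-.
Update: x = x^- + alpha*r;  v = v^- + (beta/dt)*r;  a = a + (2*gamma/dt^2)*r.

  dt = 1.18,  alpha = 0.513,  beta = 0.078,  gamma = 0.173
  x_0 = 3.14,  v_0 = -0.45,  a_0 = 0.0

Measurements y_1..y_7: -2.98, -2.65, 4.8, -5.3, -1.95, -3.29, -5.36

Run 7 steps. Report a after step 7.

step 1: x_pred=2.6090  r=-5.5890  x^+=-0.2582  v^+=-0.8194  a^+=-1.3888
step 2: x_pred=-2.1920  r=-0.4580  x^+=-2.4270  v^+=-2.4885  a^+=-1.5026
step 3: x_pred=-6.4095  r=11.2095  x^+=-0.6590  v^+=-3.5207  a^+=1.2828
step 4: x_pred=-3.9203  r=-1.3797  x^+=-4.6281  v^+=-2.0981  a^+=0.9400
step 5: x_pred=-6.4494  r=4.4994  x^+=-4.1412  v^+=-0.6915  a^+=2.0581
step 6: x_pred=-3.5243  r=0.2343  x^+=-3.4041  v^+=1.7525  a^+=2.1163
step 7: x_pred=0.1373  r=-5.4973  x^+=-2.6828  v^+=3.8864  a^+=0.7503

a_post = 0.7503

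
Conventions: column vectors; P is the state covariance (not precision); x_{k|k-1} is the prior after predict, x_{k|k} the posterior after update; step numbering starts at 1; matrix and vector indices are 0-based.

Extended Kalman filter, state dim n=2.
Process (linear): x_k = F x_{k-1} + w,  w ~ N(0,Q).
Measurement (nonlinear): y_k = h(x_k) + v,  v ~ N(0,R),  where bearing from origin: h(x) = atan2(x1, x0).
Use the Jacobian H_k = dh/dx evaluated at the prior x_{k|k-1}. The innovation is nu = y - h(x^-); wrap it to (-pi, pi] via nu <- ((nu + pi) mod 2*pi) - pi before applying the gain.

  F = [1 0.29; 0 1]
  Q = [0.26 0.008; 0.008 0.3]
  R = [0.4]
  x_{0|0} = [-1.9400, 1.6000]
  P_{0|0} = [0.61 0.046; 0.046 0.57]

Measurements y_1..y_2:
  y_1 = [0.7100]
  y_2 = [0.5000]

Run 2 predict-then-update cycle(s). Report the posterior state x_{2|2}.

x_post = [0.9282, 2.5603]

step 1: x^-=[-1.4760, 1.6000]  P^-=[0.9446 0.2193; 0.2193 0.8700]  H_jac=[-0.3377 -0.3115]  S=[0.6382]  K=[-0.6068; -0.5406]  nu=[-1.6059]  x^+=[-0.5016, 2.4682]  P^+=[0.7096 0.0099; 0.0099 0.6835]
step 2: x^-=[0.2142, 2.4682]  P^-=[1.0329 0.2161; 0.2161 0.9835]  H_jac=[-0.4021 0.0349]  S=[0.5622]  K=[-0.7254; -0.0936]  nu=[-0.9842]  x^+=[0.9282, 2.5603]  P^+=[0.7370 0.1780; 0.1780 0.9785]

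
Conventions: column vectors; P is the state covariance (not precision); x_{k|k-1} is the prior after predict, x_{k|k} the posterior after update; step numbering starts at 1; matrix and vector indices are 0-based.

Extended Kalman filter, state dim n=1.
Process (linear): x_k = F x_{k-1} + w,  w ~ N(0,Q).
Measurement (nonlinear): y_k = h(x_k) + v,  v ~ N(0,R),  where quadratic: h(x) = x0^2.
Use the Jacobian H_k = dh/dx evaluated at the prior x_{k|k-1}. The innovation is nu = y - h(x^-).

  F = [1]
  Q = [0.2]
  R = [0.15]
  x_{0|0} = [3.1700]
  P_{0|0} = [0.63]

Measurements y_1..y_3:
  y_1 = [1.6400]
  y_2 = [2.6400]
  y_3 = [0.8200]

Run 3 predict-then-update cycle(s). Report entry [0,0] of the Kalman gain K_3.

step 1: x^-=[3.1700]  P^-=[0.8300]  H_jac=[6.3400]  S=[33.5123]  K=[0.1570]  nu=[-8.4089]  x^+=[1.8496]  P^+=[0.0037]
step 2: x^-=[1.8496]  P^-=[0.2037]  H_jac=[3.6992]  S=[2.9377]  K=[0.2565]  nu=[-0.7811]  x^+=[1.6493]  P^+=[0.0104]
step 3: x^-=[1.6493]  P^-=[0.2104]  H_jac=[3.2985]  S=[2.4392]  K=[0.2845]  nu=[-1.9000]  x^+=[1.1086]  P^+=[0.0129]

K[0,0] = 0.2845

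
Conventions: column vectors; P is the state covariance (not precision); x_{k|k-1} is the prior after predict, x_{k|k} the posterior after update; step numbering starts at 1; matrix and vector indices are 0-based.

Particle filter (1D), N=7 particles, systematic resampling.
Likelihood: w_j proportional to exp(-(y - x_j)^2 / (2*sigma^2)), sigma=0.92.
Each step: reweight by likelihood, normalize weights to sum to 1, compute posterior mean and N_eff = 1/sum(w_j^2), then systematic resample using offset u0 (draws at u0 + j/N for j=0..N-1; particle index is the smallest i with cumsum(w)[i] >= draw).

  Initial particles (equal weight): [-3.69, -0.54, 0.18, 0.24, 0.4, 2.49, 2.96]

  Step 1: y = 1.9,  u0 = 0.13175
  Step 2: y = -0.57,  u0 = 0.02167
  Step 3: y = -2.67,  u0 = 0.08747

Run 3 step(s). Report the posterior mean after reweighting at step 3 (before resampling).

step 1: w=[0.0000, 0.0149, 0.0874, 0.0985, 0.1328, 0.4083, 0.2582]  mean=1.8655  Neff=3.7235  idx=[3, 4, 5, 5, 5, 6, 6]
step 2: w=[0.5363, 0.4533, 0.0031, 0.0031, 0.0031, 0.0005, 0.0005]  mean=0.3364  Neff=2.0278  idx=[0, 0, 0, 0, 1, 1, 1]
step 3: w=[0.1753, 0.1753, 0.1753, 0.1753, 0.0996, 0.0996, 0.0996]  mean=0.2878  Neff=6.5498  idx=[0, 1, 2, 2, 3, 5, 6]

post_mean = 0.2878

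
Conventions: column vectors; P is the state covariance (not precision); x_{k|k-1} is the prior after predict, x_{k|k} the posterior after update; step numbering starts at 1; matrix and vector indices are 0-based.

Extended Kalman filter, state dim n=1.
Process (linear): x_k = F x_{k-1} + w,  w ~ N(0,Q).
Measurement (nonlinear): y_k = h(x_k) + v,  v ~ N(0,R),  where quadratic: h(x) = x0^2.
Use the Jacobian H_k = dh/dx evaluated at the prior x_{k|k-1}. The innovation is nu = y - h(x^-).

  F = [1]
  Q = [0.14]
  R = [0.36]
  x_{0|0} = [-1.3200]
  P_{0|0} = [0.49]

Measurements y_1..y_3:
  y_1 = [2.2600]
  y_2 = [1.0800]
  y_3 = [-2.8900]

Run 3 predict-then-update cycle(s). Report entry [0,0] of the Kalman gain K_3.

K[0,0] = -0.3086

step 1: x^-=[-1.3200]  P^-=[0.6300]  H_jac=[-2.6400]  S=[4.7508]  K=[-0.3501]  nu=[0.5176]  x^+=[-1.5012]  P^+=[0.0477]
step 2: x^-=[-1.5012]  P^-=[0.1877]  H_jac=[-3.0024]  S=[2.0524]  K=[-0.2746]  nu=[-1.1736]  x^+=[-1.1789]  P^+=[0.0329]
step 3: x^-=[-1.1789]  P^-=[0.1729]  H_jac=[-2.3578]  S=[1.3213]  K=[-0.3086]  nu=[-4.2798]  x^+=[0.1417]  P^+=[0.0471]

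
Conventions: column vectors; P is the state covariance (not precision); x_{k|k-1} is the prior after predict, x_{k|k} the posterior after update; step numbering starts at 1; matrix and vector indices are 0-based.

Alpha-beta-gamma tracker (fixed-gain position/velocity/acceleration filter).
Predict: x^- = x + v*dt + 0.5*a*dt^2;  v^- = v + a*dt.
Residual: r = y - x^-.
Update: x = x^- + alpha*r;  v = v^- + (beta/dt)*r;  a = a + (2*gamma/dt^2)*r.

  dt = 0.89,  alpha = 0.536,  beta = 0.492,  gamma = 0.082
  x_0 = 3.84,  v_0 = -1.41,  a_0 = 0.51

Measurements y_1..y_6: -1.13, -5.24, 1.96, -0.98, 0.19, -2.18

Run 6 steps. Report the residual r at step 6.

step 1: x_pred=2.7871  r=-3.9171  x^+=0.6875  v^+=-3.1215  a^+=-0.3010
step 2: x_pred=-2.2098  r=-3.0302  x^+=-3.8340  v^+=-5.0645  a^+=-0.9284
step 3: x_pred=-8.7091  r=10.6691  x^+=-2.9905  v^+=0.0072  a^+=1.2806
step 4: x_pred=-2.4769  r=1.4969  x^+=-1.6746  v^+=1.9744  a^+=1.5905
step 5: x_pred=0.7126  r=-0.5226  x^+=0.4325  v^+=3.1011  a^+=1.4823
step 6: x_pred=3.7795  r=-5.9595  x^+=0.5852  v^+=1.1259  a^+=0.2484

resid = -5.9595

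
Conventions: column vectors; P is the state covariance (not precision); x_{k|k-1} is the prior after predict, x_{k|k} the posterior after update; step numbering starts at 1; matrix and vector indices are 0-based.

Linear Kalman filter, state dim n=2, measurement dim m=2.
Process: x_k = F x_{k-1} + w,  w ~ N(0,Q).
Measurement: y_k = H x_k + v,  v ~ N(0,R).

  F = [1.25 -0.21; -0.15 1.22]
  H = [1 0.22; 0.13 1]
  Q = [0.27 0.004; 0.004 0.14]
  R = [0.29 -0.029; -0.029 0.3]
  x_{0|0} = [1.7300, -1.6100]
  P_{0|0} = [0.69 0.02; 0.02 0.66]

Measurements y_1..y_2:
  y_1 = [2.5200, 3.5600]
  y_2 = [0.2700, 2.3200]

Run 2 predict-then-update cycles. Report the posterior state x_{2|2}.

step 1: x^-=[2.5006, -2.2237]  P^-=[1.3667 -0.2633; -0.2633 1.1305]  S=[1.5956 0.1265; 0.1265 1.3852]  K=[0.8312 -0.1378; -0.0724 0.7981]  nu=[0.5086, 5.4586]  x^+=[2.1713, 2.0959]  P^+=[0.2671 -0.1002; -0.1002 0.2545]
step 2: x^-=[2.2740, 2.2312]  P^-=[0.7511 -0.2672; -0.2672 0.5615]  S=[0.9507 -0.0826; -0.0826 0.8048]  K=[0.7163 -0.1371; -0.0950 0.6448]  nu=[-2.4949, -0.2069]  x^+=[0.5153, 2.3350]  P^+=[0.2320 -0.0921; -0.0921 0.2082]

x_post = [0.5153, 2.3350]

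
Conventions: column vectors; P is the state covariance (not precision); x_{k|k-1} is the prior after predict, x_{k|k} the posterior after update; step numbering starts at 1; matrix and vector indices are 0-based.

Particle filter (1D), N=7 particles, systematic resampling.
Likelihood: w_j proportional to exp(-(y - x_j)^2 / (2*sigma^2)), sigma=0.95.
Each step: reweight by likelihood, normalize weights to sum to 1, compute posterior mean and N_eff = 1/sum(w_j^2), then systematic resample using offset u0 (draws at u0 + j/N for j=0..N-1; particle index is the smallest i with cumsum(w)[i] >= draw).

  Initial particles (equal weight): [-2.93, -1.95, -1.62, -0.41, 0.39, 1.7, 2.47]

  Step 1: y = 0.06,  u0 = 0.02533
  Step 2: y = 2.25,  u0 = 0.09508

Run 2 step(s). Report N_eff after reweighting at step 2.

step 1: w=[0.0029, 0.0442, 0.0867, 0.3664, 0.3899, 0.0933, 0.0166]  mean=-0.0337  Neff=3.2816  idx=[1, 3, 3, 3, 4, 4, 4]
step 2: w=[0.0001, 0.0396, 0.0396, 0.0396, 0.2937, 0.2937, 0.2937]  mean=0.2947  Neff=3.7957  idx=[3, 4, 4, 5, 5, 6, 6]

N_eff = 3.7957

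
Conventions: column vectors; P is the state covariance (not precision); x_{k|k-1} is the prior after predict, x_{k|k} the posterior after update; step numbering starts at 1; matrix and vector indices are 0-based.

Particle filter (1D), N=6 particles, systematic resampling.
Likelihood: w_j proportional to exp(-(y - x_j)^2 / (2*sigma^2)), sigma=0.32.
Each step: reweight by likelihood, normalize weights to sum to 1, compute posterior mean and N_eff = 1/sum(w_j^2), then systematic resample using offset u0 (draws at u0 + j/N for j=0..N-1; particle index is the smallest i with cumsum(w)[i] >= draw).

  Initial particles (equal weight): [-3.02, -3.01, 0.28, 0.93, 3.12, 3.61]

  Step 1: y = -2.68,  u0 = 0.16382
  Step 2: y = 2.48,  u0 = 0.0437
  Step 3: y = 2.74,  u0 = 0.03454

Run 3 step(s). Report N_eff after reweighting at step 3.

step 1: w=[0.4918, 0.5082, 0.0000, 0.0000, 0.0000, 0.0000]  mean=-3.0149  Neff=1.9995  idx=[0, 0, 1, 1, 1, 1]
step 2: w=[0.1131, 0.1131, 0.1934, 0.1934, 0.1934, 0.1934]  mean=-3.0123  Neff=5.7054  idx=[0, 1, 2, 3, 4, 5]
step 3: w=[0.1109, 0.1109, 0.1945, 0.1945, 0.1945, 0.1945]  mean=-3.0122  Neff=5.6820  idx=[0, 1, 2, 3, 4, 5]

N_eff = 5.6820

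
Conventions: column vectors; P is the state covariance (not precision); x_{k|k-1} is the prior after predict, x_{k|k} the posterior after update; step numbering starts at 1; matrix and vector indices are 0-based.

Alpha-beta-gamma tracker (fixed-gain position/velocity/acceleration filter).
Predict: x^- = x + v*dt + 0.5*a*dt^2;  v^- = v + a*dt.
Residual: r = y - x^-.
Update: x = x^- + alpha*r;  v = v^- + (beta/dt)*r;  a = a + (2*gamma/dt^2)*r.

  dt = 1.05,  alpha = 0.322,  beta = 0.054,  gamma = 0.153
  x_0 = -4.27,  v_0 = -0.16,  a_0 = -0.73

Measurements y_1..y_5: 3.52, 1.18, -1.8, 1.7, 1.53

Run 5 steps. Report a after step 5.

step 1: x_pred=-4.8404  r=8.3604  x^+=-2.1484  v^+=-0.4965  a^+=1.5904
step 2: x_pred=-1.7930  r=2.9730  x^+=-0.8357  v^+=1.3263  a^+=2.4156
step 3: x_pred=1.8885  r=-3.6885  x^+=0.7008  v^+=3.6730  a^+=1.3918
step 4: x_pred=5.3247  r=-3.6247  x^+=4.1576  v^+=4.9480  a^+=0.3858
step 5: x_pred=9.5657  r=-8.0357  x^+=6.9782  v^+=4.9398  a^+=-1.8445

a_post = -1.8445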